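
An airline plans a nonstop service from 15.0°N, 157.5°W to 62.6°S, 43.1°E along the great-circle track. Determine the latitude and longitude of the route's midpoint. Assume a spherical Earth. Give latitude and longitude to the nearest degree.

≈ 48°S, 174°W

Convert each endpoint to a unit vector on the sphere (x = cos φ cos λ, y = cos φ sin λ, z = sin φ).
The central angle between the endpoints is δ = arccos(p₁·p₂) ≈ 2.273 rad (130.2°).
Interpolate at f = 1/2 with slerp weights a = sin((1−f)δ)/sin δ ≈ 1.188, b = sin(fδ)/sin δ ≈ 1.188.
p = a·p₁ + b·p₂ ≈ (-0.661, -0.066, -0.747); φ = arcsin(p_z) ≈ -48.37°, λ = atan2(p_y, p_x) ≈ -174.33°.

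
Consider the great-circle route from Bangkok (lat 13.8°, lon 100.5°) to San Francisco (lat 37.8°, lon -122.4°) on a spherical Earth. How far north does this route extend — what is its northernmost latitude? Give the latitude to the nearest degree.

The great circle lies in the plane with unit normal n̂ = (p₁ × p₂)/|p₁ × p₂|.
Here n̂_z ≈ +0.574; the vertex latitude is φ_max = arccos|n̂_z| ≈ 54.9°.

≈ 55°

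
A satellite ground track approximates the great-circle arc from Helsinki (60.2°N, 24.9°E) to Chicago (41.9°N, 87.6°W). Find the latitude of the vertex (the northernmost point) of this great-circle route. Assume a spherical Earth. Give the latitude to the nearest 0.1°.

The great circle lies in the plane with unit normal n̂ = (p₁ × p₂)/|p₁ × p₂|.
Here n̂_z ≈ -0.380; the vertex latitude is φ_max = arccos|n̂_z| ≈ 67.7°.
Check via Clairaut: cos φ_max = |cos φ₁| · sin C = cos(60.2°)·sin(49.9°) ≈ 0.380, again giving ≈ 67.7°.

≈ 67.7°N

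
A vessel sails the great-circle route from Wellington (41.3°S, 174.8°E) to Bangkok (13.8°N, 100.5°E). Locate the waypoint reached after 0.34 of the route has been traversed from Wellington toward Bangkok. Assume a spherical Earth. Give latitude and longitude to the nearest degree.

≈ 26°S, 144°E

From cos δ = sin φ₁ sin φ₂ + cos φ₁ cos φ₂ cos Δλ, the central angle is δ ≈ 1.531 rad (87.7°).
Interpolate at f = 0.34 with slerp weights a = sin((1−f)δ)/sin δ ≈ 0.848, b = sin(fδ)/sin δ ≈ 0.498.
p = a·p₁ + b·p₂ ≈ (-0.722, 0.533, -0.441); φ = arcsin(p_z) ≈ -26.15°, λ = atan2(p_y, p_x) ≈ 143.58°.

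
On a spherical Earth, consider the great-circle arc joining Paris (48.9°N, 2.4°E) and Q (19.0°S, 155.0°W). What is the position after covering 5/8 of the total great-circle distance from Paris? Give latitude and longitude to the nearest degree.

Write both endpoints as unit vectors p₁, p₂ with components (cos φ cos λ, cos φ sin λ, sin φ).
The central angle between the endpoints is δ = arccos(p₁·p₂) ≈ 2.531 rad (145.0°).
Interpolate at f = 5/8 with slerp weights a = sin((1−f)δ)/sin δ ≈ 1.417, b = sin(fδ)/sin δ ≈ 1.743.
p = a·p₁ + b·p₂ ≈ (-0.563, -0.658, 0.500); φ = arcsin(p_z) ≈ 30.02°, λ = atan2(p_y, p_x) ≈ -130.57°.

≈ (30°N, 131°W)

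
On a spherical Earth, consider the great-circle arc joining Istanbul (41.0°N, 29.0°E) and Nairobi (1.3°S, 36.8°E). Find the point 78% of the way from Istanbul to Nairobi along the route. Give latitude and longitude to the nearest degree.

From cos δ = sin φ₁ sin φ₂ + cos φ₁ cos φ₂ cos Δλ, the central angle is δ ≈ 0.749 rad (42.9°).
Interpolate at f = 0.78 with slerp weights a = sin((1−f)δ)/sin δ ≈ 0.241, b = sin(fδ)/sin δ ≈ 0.810.
p = a·p₁ + b·p₂ ≈ (0.807, 0.573, 0.140); φ = arcsin(p_z) ≈ 8.03°, λ = atan2(p_y, p_x) ≈ 35.37°.

≈ 8°N, 35°E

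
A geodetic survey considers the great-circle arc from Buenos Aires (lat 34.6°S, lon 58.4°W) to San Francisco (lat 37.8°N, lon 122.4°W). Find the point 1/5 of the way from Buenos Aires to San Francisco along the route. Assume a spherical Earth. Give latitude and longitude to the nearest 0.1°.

From cos δ = sin φ₁ sin φ₂ + cos φ₁ cos φ₂ cos Δλ, the central angle is δ ≈ 1.634 rad (93.6°).
Interpolate at f = 1/5 with slerp weights a = sin((1−f)δ)/sin δ ≈ 0.967, b = sin(fδ)/sin δ ≈ 0.322.
p = a·p₁ + b·p₂ ≈ (0.281, -0.893, -0.352); φ = arcsin(p_z) ≈ -20.62°, λ = atan2(p_y, p_x) ≈ -72.52°.

≈ lat 20.6°S, lon 72.5°W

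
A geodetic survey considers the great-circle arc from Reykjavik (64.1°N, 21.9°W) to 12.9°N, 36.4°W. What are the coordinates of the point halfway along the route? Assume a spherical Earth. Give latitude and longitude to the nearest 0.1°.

≈ 38.7°N, 31.9°W

Convert each endpoint to a unit vector on the sphere (x = cos φ cos λ, y = cos φ sin λ, z = sin φ).
The central angle between the endpoints is δ = arccos(p₁·p₂) ≈ 0.911 rad (52.2°).
Interpolate at f = 1/2 with slerp weights a = sin((1−f)δ)/sin δ ≈ 0.557, b = sin(fδ)/sin δ ≈ 0.557.
p = a·p₁ + b·p₂ ≈ (0.662, -0.413, 0.625); φ = arcsin(p_z) ≈ 38.69°, λ = atan2(p_y, p_x) ≈ -31.93°.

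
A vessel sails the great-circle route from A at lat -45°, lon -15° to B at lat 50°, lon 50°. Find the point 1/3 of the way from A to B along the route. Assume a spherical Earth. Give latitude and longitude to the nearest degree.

Convert each endpoint to a unit vector on the sphere (x = cos φ cos λ, y = cos φ sin λ, z = sin φ).
The central angle between the endpoints is δ = arccos(p₁·p₂) ≈ 1.928 rad (110.5°).
Interpolate at f = 1/3 with slerp weights a = sin((1−f)δ)/sin δ ≈ 1.024, b = sin(fδ)/sin δ ≈ 0.640.
p = a·p₁ + b·p₂ ≈ (0.964, 0.128, -0.234); φ = arcsin(p_z) ≈ -13.54°, λ = atan2(p_y, p_x) ≈ 7.54°.

≈ lat -14°, lon 8°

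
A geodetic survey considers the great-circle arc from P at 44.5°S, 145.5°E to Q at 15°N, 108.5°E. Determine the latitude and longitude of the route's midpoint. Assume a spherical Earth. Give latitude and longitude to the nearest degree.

≈ 15°S, 124°E

The haversine formula gives a central angle δ ≈ 1.193 rad (68.4°) between the endpoints.
Interpolate at f = 1/2 with slerp weights a = sin((1−f)δ)/sin δ ≈ 0.604, b = sin(fδ)/sin δ ≈ 0.604.
p = a·p₁ + b·p₂ ≈ (-0.541, 0.798, -0.267); φ = arcsin(p_z) ≈ -15.50°, λ = atan2(p_y, p_x) ≈ 124.12°.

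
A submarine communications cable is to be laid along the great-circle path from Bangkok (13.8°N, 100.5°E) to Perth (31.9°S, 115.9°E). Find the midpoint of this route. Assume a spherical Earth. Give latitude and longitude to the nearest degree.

≈ 9°S, 108°E

Write both endpoints as unit vectors p₁, p₂ with components (cos φ cos λ, cos φ sin λ, sin φ).
The central angle between the endpoints is δ = arccos(p₁·p₂) ≈ 0.838 rad (48.0°).
Interpolate at f = 1/2 with slerp weights a = sin((1−f)δ)/sin δ ≈ 0.547, b = sin(fδ)/sin δ ≈ 0.547.
p = a·p₁ + b·p₂ ≈ (-0.300, 0.941, -0.159); φ = arcsin(p_z) ≈ -9.13°, λ = atan2(p_y, p_x) ≈ 107.68°.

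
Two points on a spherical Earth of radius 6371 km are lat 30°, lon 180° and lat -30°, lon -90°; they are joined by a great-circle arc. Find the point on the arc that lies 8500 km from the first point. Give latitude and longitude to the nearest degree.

From cos δ = sin φ₁ sin φ₂ + cos φ₁ cos φ₂ cos Δλ, the central angle is δ ≈ 1.823 rad (104.5°). The total great-circle distance is δ·R ≈ 1.823 × 6371 ≈ 11617 km, so the target fraction is f = 8500/11617 ≈ 0.732.
Interpolate at f ≈ 0.732 with slerp weights a = sin((1−f)δ)/sin δ ≈ 0.485, b = sin(fδ)/sin δ ≈ 1.004.
p = a·p₁ + b·p₂ ≈ (-0.420, -0.870, -0.259); φ = arcsin(p_z) ≈ -15.03°, λ = atan2(p_y, p_x) ≈ -115.80°.

≈ lat -15°, lon -116°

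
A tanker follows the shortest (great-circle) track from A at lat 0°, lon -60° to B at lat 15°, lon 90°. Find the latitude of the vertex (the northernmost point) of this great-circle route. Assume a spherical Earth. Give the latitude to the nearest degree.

The great circle lies in the plane with unit normal n̂ = (p₁ × p₂)/|p₁ × p₂|.
Here n̂_z ≈ +0.881; the vertex latitude is φ_max = arccos|n̂_z| ≈ 28.2°.
Check via Clairaut: cos φ_max = |cos φ₁| · sin C = cos(0.0°)·sin(61.8°) ≈ 0.881, again giving ≈ 28.2°.

≈ 28°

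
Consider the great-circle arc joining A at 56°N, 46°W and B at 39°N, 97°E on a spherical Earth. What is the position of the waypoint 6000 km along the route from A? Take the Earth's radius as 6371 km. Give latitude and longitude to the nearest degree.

Convert each endpoint to a unit vector on the sphere (x = cos φ cos λ, y = cos φ sin λ, z = sin φ).
The central angle between the endpoints is δ = arccos(p₁·p₂) ≈ 1.395 rad (79.9°). The total great-circle distance is δ·R ≈ 1.395 × 6371 ≈ 8889 km, so the target fraction is f = 6000/8889 ≈ 0.675.
Interpolate at f ≈ 0.675 with slerp weights a = sin((1−f)δ)/sin δ ≈ 0.445, b = sin(fδ)/sin δ ≈ 0.821.
p = a·p₁ + b·p₂ ≈ (0.095, 0.454, 0.886); φ = arcsin(p_z) ≈ 62.33°, λ = atan2(p_y, p_x) ≈ 78.19°.

≈ 62°N, 78°E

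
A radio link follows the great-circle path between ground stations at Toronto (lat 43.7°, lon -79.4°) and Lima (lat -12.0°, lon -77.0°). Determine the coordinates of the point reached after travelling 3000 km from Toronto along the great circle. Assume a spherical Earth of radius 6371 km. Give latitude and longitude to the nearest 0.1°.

≈ lat 16.7°, lon -78.1°

Write both endpoints as unit vectors p₁, p₂ with components (cos φ cos λ, cos φ sin λ, sin φ).
The central angle between the endpoints is δ = arccos(p₁·p₂) ≈ 0.973 rad (55.7°). The total great-circle distance is δ·R ≈ 0.973 × 6371 ≈ 6198 km, so the target fraction is f = 3000/6198 ≈ 0.484.
Interpolate at f ≈ 0.484 with slerp weights a = sin((1−f)δ)/sin δ ≈ 0.582, b = sin(fδ)/sin δ ≈ 0.549.
p = a·p₁ + b·p₂ ≈ (0.198, -0.937, 0.288); φ = arcsin(p_z) ≈ 16.74°, λ = atan2(p_y, p_x) ≈ -78.05°.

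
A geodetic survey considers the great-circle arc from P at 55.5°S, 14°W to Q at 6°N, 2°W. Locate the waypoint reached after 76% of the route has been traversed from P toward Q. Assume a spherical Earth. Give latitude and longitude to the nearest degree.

≈ 9°S, 4°W

Convert each endpoint to a unit vector on the sphere (x = cos φ cos λ, y = cos φ sin λ, z = sin φ).
The central angle between the endpoints is δ = arccos(p₁·p₂) ≈ 1.087 rad (62.3°).
Interpolate at f = 0.76 with slerp weights a = sin((1−f)δ)/sin δ ≈ 0.291, b = sin(fδ)/sin δ ≈ 0.831.
p = a·p₁ + b·p₂ ≈ (0.986, -0.069, -0.153); φ = arcsin(p_z) ≈ -8.82°, λ = atan2(p_y, p_x) ≈ -3.99°.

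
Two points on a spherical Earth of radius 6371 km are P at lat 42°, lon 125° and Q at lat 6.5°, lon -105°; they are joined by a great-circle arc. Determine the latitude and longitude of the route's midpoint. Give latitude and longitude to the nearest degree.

Convert each endpoint to a unit vector on the sphere (x = cos φ cos λ, y = cos φ sin λ, z = sin φ).
The central angle between the endpoints is δ = arccos(p₁·p₂) ≈ 1.981 rad (113.5°).
Interpolate at f = 1/2 with slerp weights a = sin((1−f)δ)/sin δ ≈ 0.912, b = sin(fδ)/sin δ ≈ 0.912.
p = a·p₁ + b·p₂ ≈ (-0.623, -0.320, 0.713); φ = arcsin(p_z) ≈ 45.52°, λ = atan2(p_y, p_x) ≈ -152.82°.

≈ lat 46°, lon -153°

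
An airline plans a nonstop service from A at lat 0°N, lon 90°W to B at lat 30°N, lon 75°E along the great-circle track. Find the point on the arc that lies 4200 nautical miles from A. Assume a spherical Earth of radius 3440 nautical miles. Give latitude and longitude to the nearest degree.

The haversine formula gives a central angle δ ≈ 2.562 rad (146.8°) between the endpoints. The total great-circle distance is δ·R ≈ 2.562 × 3440 ≈ 8812 nmi, so the target fraction is f = 4200/8812 ≈ 0.477.
Interpolate at f ≈ 0.477 with slerp weights a = sin((1−f)δ)/sin δ ≈ 1.777, b = sin(fδ)/sin δ ≈ 1.714.
p = a·p₁ + b·p₂ ≈ (0.384, -0.343, 0.857); φ = arcsin(p_z) ≈ 59.01°, λ = atan2(p_y, p_x) ≈ -41.73°.

≈ lat 59°N, lon 42°W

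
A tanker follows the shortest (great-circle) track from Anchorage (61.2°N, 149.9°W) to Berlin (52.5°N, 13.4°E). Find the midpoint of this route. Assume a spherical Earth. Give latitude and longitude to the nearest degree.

≈ 83°N, 30°W

Convert each endpoint to a unit vector on the sphere (x = cos φ cos λ, y = cos φ sin λ, z = sin φ).
The central angle between the endpoints is δ = arccos(p₁·p₂) ≈ 1.144 rad (65.5°).
Interpolate at f = 1/2 with slerp weights a = sin((1−f)δ)/sin δ ≈ 0.595, b = sin(fδ)/sin δ ≈ 0.595.
p = a·p₁ + b·p₂ ≈ (0.104, -0.060, 0.993); φ = arcsin(p_z) ≈ 83.10°, λ = atan2(p_y, p_x) ≈ -29.82°.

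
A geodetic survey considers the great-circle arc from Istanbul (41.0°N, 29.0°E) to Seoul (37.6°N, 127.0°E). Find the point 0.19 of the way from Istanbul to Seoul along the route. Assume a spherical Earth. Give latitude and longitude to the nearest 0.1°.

Write both endpoints as unit vectors p₁, p₂ with components (cos φ cos λ, cos φ sin λ, sin φ).
The central angle between the endpoints is δ = arccos(p₁·p₂) ≈ 1.248 rad (71.5°).
Interpolate at f = 0.19 with slerp weights a = sin((1−f)δ)/sin δ ≈ 0.893, b = sin(fδ)/sin δ ≈ 0.248.
p = a·p₁ + b·p₂ ≈ (0.472, 0.484, 0.737); φ = arcsin(p_z) ≈ 47.50°, λ = atan2(p_y, p_x) ≈ 45.72°.

≈ 47.5°N, 45.7°E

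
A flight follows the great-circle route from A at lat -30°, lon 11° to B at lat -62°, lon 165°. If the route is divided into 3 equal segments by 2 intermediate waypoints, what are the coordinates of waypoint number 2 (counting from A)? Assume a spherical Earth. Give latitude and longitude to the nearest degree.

Write both endpoints as unit vectors p₁, p₂ with components (cos φ cos λ, cos φ sin λ, sin φ).
The central angle between the endpoints is δ = arccos(p₁·p₂) ≈ 1.495 rad (85.6°).
Interpolate at f = 2/3 with slerp weights a = sin((1−f)δ)/sin δ ≈ 0.479, b = sin(fδ)/sin δ ≈ 0.842.
p = a·p₁ + b·p₂ ≈ (0.026, 0.182, -0.983); φ = arcsin(p_z) ≈ -79.44°, λ = atan2(p_y, p_x) ≈ 81.97°.

≈ lat -79°, lon 82°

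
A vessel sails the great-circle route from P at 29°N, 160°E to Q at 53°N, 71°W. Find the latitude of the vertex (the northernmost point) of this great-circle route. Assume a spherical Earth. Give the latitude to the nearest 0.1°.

≈ 65.8°N

The great circle lies in the plane with unit normal n̂ = (p₁ × p₂)/|p₁ × p₂|.
Here n̂_z ≈ +0.410; the vertex latitude is φ_max = arccos|n̂_z| ≈ 65.8°.
Check via Clairaut: cos φ_max = |cos φ₁| · sin C = cos(29.0°)·sin(27.9°) ≈ 0.410, again giving ≈ 65.8°.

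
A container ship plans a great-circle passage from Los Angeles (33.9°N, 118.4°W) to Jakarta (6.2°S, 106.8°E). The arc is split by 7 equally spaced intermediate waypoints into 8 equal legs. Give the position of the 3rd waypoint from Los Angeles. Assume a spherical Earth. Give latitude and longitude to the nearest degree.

The haversine formula gives a central angle δ ≈ 2.267 rad (129.9°) between the endpoints.
Interpolate at f = 3/8 with slerp weights a = sin((1−f)δ)/sin δ ≈ 1.288, b = sin(fδ)/sin δ ≈ 0.980.
p = a·p₁ + b·p₂ ≈ (-0.790, -0.008, 0.613); φ = arcsin(p_z) ≈ 37.79°, λ = atan2(p_y, p_x) ≈ -179.40°.

≈ 38°N, 179°W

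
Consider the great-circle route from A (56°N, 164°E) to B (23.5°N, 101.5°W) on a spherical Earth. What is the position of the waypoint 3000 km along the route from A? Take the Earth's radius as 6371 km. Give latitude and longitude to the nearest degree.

Convert each endpoint to a unit vector on the sphere (x = cos φ cos λ, y = cos φ sin λ, z = sin φ).
The central angle between the endpoints is δ = arccos(p₁·p₂) ≈ 1.276 rad (73.1°). The total great-circle distance is δ·R ≈ 1.276 × 6371 ≈ 8131 km, so the target fraction is f = 3000/8131 ≈ 0.369.
Interpolate at f ≈ 0.369 with slerp weights a = sin((1−f)δ)/sin δ ≈ 0.754, b = sin(fδ)/sin δ ≈ 0.474.
p = a·p₁ + b·p₂ ≈ (-0.492, -0.310, 0.814); φ = arcsin(p_z) ≈ 54.46°, λ = atan2(p_y, p_x) ≈ -147.78°.

≈ (54°N, 148°W)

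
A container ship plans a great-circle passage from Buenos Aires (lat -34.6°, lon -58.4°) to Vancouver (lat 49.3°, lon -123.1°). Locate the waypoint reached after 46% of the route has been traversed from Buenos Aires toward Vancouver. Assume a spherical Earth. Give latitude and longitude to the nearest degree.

Write both endpoints as unit vectors p₁, p₂ with components (cos φ cos λ, cos φ sin λ, sin φ).
The central angle between the endpoints is δ = arccos(p₁·p₂) ≈ 1.773 rad (101.6°).
Interpolate at f = 0.46 with slerp weights a = sin((1−f)δ)/sin δ ≈ 0.835, b = sin(fδ)/sin δ ≈ 0.743.
p = a·p₁ + b·p₂ ≈ (0.095, -0.991, 0.090); φ = arcsin(p_z) ≈ 5.14°, λ = atan2(p_y, p_x) ≈ -84.51°.

≈ lat 5°, lon -85°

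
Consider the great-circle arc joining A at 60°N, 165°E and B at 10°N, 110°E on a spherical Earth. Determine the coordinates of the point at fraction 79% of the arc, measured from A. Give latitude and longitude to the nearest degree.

≈ 22°N, 117°E

Convert each endpoint to a unit vector on the sphere (x = cos φ cos λ, y = cos φ sin λ, z = sin φ).
The central angle between the endpoints is δ = arccos(p₁·p₂) ≈ 1.123 rad (64.4°).
Interpolate at f = 0.79 with slerp weights a = sin((1−f)δ)/sin δ ≈ 0.259, b = sin(fδ)/sin δ ≈ 0.860.
p = a·p₁ + b·p₂ ≈ (-0.415, 0.830, 0.374); φ = arcsin(p_z) ≈ 21.95°, λ = atan2(p_y, p_x) ≈ 116.57°.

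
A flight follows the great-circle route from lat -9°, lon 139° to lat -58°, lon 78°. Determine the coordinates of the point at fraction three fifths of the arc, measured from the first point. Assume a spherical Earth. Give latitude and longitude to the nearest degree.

≈ lat -42°, lon 113°

From cos δ = sin φ₁ sin φ₂ + cos φ₁ cos φ₂ cos Δλ, the central angle is δ ≈ 1.174 rad (67.3°).
Interpolate at f = 3/5 with slerp weights a = sin((1−f)δ)/sin δ ≈ 0.491, b = sin(fδ)/sin δ ≈ 0.702.
p = a·p₁ + b·p₂ ≈ (-0.288, 0.682, -0.672); φ = arcsin(p_z) ≈ -42.24°, λ = atan2(p_y, p_x) ≈ 112.92°.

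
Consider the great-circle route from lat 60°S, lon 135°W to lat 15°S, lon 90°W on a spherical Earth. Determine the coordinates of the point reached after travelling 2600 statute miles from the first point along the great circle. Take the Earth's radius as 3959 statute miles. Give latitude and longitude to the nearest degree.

Convert each endpoint to a unit vector on the sphere (x = cos φ cos λ, y = cos φ sin λ, z = sin φ).
The central angle between the endpoints is δ = arccos(p₁·p₂) ≈ 0.970 rad (55.6°). The total great-circle distance is δ·R ≈ 0.970 × 3959 ≈ 3839 mi, so the target fraction is f = 2600/3839 ≈ 0.677.
Interpolate at f ≈ 0.677 with slerp weights a = sin((1−f)δ)/sin δ ≈ 0.373, b = sin(fδ)/sin δ ≈ 0.740.
p = a·p₁ + b·p₂ ≈ (-0.132, -0.847, -0.515); φ = arcsin(p_z) ≈ -30.99°, λ = atan2(p_y, p_x) ≈ -98.85°.

≈ lat 31°S, lon 99°W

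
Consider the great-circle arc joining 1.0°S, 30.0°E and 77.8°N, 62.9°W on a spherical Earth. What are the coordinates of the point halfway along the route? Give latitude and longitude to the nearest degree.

≈ 44°N, 18°E

Write both endpoints as unit vectors p₁, p₂ with components (cos φ cos λ, cos φ sin λ, sin φ).
The central angle between the endpoints is δ = arccos(p₁·p₂) ≈ 1.599 rad (91.6°).
Interpolate at f = 1/2 with slerp weights a = sin((1−f)δ)/sin δ ≈ 0.717, b = sin(fδ)/sin δ ≈ 0.717.
p = a·p₁ + b·p₂ ≈ (0.690, 0.224, 0.688); φ = arcsin(p_z) ≈ 43.50°, λ = atan2(p_y, p_x) ≈ 17.96°.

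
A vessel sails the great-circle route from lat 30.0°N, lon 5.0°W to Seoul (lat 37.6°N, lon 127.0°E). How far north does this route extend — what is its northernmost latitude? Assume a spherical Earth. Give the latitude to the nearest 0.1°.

The great circle lies in the plane with unit normal n̂ = (p₁ × p₂)/|p₁ × p₂|.
Here n̂_z ≈ +0.516; the vertex latitude is φ_max = arccos|n̂_z| ≈ 58.9°.
Check via Clairaut: cos φ_max = |cos φ₁| · sin C = cos(30.0°)·sin(36.6°) ≈ 0.516, again giving ≈ 58.9°.

≈ 58.9°N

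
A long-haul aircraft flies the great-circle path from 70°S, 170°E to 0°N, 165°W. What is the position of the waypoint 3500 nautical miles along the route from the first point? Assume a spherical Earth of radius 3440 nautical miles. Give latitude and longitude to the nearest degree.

Convert each endpoint to a unit vector on the sphere (x = cos φ cos λ, y = cos φ sin λ, z = sin φ).
The central angle between the endpoints is δ = arccos(p₁·p₂) ≈ 1.256 rad (71.9°). The total great-circle distance is δ·R ≈ 1.256 × 3440 ≈ 4319 nmi, so the target fraction is f = 3500/4319 ≈ 0.810.
Interpolate at f ≈ 0.810 with slerp weights a = sin((1−f)δ)/sin δ ≈ 0.248, b = sin(fδ)/sin δ ≈ 0.895.
p = a·p₁ + b·p₂ ≈ (-0.948, -0.217, -0.233); φ = arcsin(p_z) ≈ -13.49°, λ = atan2(p_y, p_x) ≈ -167.11°.

≈ 13°S, 167°W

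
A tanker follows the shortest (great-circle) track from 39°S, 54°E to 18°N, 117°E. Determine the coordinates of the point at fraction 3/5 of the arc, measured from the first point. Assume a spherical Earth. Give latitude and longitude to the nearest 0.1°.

≈ 6.2°S, 94.6°E

Write both endpoints as unit vectors p₁, p₂ with components (cos φ cos λ, cos φ sin λ, sin φ).
The central angle between the endpoints is δ = arccos(p₁·p₂) ≈ 1.429 rad (81.9°).
Interpolate at f = 3/5 with slerp weights a = sin((1−f)δ)/sin δ ≈ 0.547, b = sin(fδ)/sin δ ≈ 0.764.
p = a·p₁ + b·p₂ ≈ (-0.080, 0.991, -0.108); φ = arcsin(p_z) ≈ -6.19°, λ = atan2(p_y, p_x) ≈ 94.63°.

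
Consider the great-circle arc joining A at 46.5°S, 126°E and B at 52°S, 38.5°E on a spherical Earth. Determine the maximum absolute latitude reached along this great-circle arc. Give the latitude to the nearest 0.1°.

The great circle lies in the plane with unit normal n̂ = (p₁ × p₂)/|p₁ × p₂|.
Here n̂_z ≈ -0.524; the vertex latitude is φ_max = arccos|n̂_z| ≈ 58.4°.
Check via Clairaut: cos φ_max = |cos φ₁| · sin C = cos(46.5°)·sin(130.4°) ≈ 0.524, again giving ≈ 58.4°.

≈ 58.4°S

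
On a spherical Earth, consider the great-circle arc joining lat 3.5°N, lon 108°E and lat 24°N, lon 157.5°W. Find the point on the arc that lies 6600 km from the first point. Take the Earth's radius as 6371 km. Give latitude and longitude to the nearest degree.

≈ lat 23°N, lon 166°E

Write both endpoints as unit vectors p₁, p₂ with components (cos φ cos λ, cos φ sin λ, sin φ).
The central angle between the endpoints is δ = arccos(p₁·p₂) ≈ 1.618 rad (92.7°). The total great-circle distance is δ·R ≈ 1.618 × 6371 ≈ 10305 km, so the target fraction is f = 6600/10305 ≈ 0.640.
Interpolate at f ≈ 0.640 with slerp weights a = sin((1−f)δ)/sin δ ≈ 0.550, b = sin(fδ)/sin δ ≈ 0.861.
p = a·p₁ + b·p₂ ≈ (-0.897, 0.221, 0.384); φ = arcsin(p_z) ≈ 22.57°, λ = atan2(p_y, p_x) ≈ 166.16°.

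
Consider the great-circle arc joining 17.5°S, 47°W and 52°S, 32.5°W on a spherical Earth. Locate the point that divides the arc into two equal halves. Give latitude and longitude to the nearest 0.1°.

Write both endpoints as unit vectors p₁, p₂ with components (cos φ cos λ, cos φ sin λ, sin φ).
The central angle between the endpoints is δ = arccos(p₁·p₂) ≈ 0.634 rad (36.3°).
Interpolate at f = 1/2 with slerp weights a = sin((1−f)δ)/sin δ ≈ 0.526, b = sin(fδ)/sin δ ≈ 0.526.
p = a·p₁ + b·p₂ ≈ (0.616, -0.541, -0.573); φ = arcsin(p_z) ≈ -34.96°, λ = atan2(p_y, p_x) ≈ -41.32°.

≈ 35.0°S, 41.3°W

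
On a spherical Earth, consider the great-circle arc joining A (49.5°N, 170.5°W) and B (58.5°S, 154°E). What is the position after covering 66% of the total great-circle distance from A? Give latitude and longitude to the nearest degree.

Convert each endpoint to a unit vector on the sphere (x = cos φ cos λ, y = cos φ sin λ, z = sin φ).
The central angle between the endpoints is δ = arccos(p₁·p₂) ≈ 1.952 rad (111.8°).
Interpolate at f = 0.66 with slerp weights a = sin((1−f)δ)/sin δ ≈ 0.664, b = sin(fδ)/sin δ ≈ 1.035.
p = a·p₁ + b·p₂ ≈ (-0.911, 0.166, -0.378); φ = arcsin(p_z) ≈ -22.18°, λ = atan2(p_y, p_x) ≈ 169.68°.

≈ (22°S, 170°E)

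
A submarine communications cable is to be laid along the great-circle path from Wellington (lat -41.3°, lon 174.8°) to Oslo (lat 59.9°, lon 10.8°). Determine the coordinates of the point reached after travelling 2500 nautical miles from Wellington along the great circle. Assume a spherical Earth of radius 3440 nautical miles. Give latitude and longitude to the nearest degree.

≈ lat -2°, lon 160°

Convert each endpoint to a unit vector on the sphere (x = cos φ cos λ, y = cos φ sin λ, z = sin φ).
The central angle between the endpoints is δ = arccos(p₁·p₂) ≈ 2.774 rad (158.9°). The total great-circle distance is δ·R ≈ 2.774 × 3440 ≈ 9542 nmi, so the target fraction is f = 2500/9542 ≈ 0.262.
Interpolate at f ≈ 0.262 with slerp weights a = sin((1−f)δ)/sin δ ≈ 2.472, b = sin(fδ)/sin δ ≈ 1.849.
p = a·p₁ + b·p₂ ≈ (-0.939, 0.342, -0.032); φ = arcsin(p_z) ≈ -1.86°, λ = atan2(p_y, p_x) ≈ 159.99°.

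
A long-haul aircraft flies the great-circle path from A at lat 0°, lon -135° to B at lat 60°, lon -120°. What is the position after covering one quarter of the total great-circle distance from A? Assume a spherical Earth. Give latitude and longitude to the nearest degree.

≈ lat 15°, lon -133°

Convert each endpoint to a unit vector on the sphere (x = cos φ cos λ, y = cos φ sin λ, z = sin φ).
The central angle between the endpoints is δ = arccos(p₁·p₂) ≈ 1.067 rad (61.1°).
Interpolate at f = 1/4 with slerp weights a = sin((1−f)δ)/sin δ ≈ 0.819, b = sin(fδ)/sin δ ≈ 0.301.
p = a·p₁ + b·p₂ ≈ (-0.655, -0.710, 0.261); φ = arcsin(p_z) ≈ 15.11°, λ = atan2(p_y, p_x) ≈ -132.69°.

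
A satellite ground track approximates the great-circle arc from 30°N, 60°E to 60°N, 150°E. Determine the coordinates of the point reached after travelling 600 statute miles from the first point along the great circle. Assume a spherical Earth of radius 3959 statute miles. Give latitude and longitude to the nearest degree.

≈ 37°N, 66°E

Write both endpoints as unit vectors p₁, p₂ with components (cos φ cos λ, cos φ sin λ, sin φ).
The central angle between the endpoints is δ = arccos(p₁·p₂) ≈ 1.123 rad (64.3°). The total great-circle distance is δ·R ≈ 1.123 × 3959 ≈ 4446 mi, so the target fraction is f = 600/4446 ≈ 0.135.
Interpolate at f ≈ 0.135 with slerp weights a = sin((1−f)δ)/sin δ ≈ 0.916, b = sin(fδ)/sin δ ≈ 0.167.
p = a·p₁ + b·p₂ ≈ (0.324, 0.729, 0.603); φ = arcsin(p_z) ≈ 37.09°, λ = atan2(p_y, p_x) ≈ 66.03°.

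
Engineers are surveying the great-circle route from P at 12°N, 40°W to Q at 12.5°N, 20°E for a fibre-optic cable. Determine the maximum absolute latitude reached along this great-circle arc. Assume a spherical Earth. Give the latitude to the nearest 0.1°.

The great circle lies in the plane with unit normal n̂ = (p₁ × p₂)/|p₁ × p₂|.
Here n̂_z ≈ +0.970; the vertex latitude is φ_max = arccos|n̂_z| ≈ 14.1°.
Check via Clairaut: cos φ_max = |cos φ₁| · sin C = cos(12.0°)·sin(82.6°) ≈ 0.970, again giving ≈ 14.1°.

≈ 14.1°N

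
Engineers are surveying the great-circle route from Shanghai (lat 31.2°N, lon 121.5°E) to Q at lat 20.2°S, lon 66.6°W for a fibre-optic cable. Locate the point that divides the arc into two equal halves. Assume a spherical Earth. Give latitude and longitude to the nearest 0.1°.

Write both endpoints as unit vectors p₁, p₂ with components (cos φ cos λ, cos φ sin λ, sin φ).
The central angle between the endpoints is δ = arccos(p₁·p₂) ≈ 2.911 rad (166.8°).
Interpolate at f = 1/2 with slerp weights a = sin((1−f)δ)/sin δ ≈ 4.353, b = sin(fδ)/sin δ ≈ 4.353.
p = a·p₁ + b·p₂ ≈ (-0.323, -0.575, 0.752); φ = arcsin(p_z) ≈ 48.76°, λ = atan2(p_y, p_x) ≈ -119.35°.

≈ lat 48.8°N, lon 119.3°W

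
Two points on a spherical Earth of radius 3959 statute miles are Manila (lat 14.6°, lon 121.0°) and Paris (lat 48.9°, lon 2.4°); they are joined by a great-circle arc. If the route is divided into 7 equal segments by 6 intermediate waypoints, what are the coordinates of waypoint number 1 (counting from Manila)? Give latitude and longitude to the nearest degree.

≈ lat 26°, lon 112°

From cos δ = sin φ₁ sin φ₂ + cos φ₁ cos φ₂ cos Δλ, the central angle is δ ≈ 1.686 rad (96.6°).
Interpolate at f = 1/7 with slerp weights a = sin((1−f)δ)/sin δ ≈ 0.999, b = sin(fδ)/sin δ ≈ 0.240.
p = a·p₁ + b·p₂ ≈ (-0.340, 0.835, 0.433); φ = arcsin(p_z) ≈ 25.63°, λ = atan2(p_y, p_x) ≈ 112.16°.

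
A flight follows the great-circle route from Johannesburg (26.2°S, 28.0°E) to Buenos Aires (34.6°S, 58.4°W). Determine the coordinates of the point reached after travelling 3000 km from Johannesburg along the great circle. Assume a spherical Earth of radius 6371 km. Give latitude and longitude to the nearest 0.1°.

Convert each endpoint to a unit vector on the sphere (x = cos φ cos λ, y = cos φ sin λ, z = sin φ).
The central angle between the endpoints is δ = arccos(p₁·p₂) ≈ 1.269 rad (72.7°). The total great-circle distance is δ·R ≈ 1.269 × 6371 ≈ 8086 km, so the target fraction is f = 3000/8086 ≈ 0.371.
Interpolate at f ≈ 0.371 with slerp weights a = sin((1−f)δ)/sin δ ≈ 0.750, b = sin(fδ)/sin δ ≈ 0.475.
p = a·p₁ + b·p₂ ≈ (0.799, -0.017, -0.601); φ = arcsin(p_z) ≈ -36.94°, λ = atan2(p_y, p_x) ≈ -1.23°.

≈ 36.9°S, 1.2°W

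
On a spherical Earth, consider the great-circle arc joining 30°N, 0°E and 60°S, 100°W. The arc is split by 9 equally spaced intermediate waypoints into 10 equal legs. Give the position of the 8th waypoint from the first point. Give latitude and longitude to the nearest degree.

≈ 50°S, 61°W

Write both endpoints as unit vectors p₁, p₂ with components (cos φ cos λ, cos φ sin λ, sin φ).
The central angle between the endpoints is δ = arccos(p₁·p₂) ≈ 2.104 rad (120.5°).
Interpolate at f = 8/10 with slerp weights a = sin((1−f)δ)/sin δ ≈ 0.474, b = sin(fδ)/sin δ ≈ 1.154.
p = a·p₁ + b·p₂ ≈ (0.311, -0.568, -0.762); φ = arcsin(p_z) ≈ -49.65°, λ = atan2(p_y, p_x) ≈ -61.34°.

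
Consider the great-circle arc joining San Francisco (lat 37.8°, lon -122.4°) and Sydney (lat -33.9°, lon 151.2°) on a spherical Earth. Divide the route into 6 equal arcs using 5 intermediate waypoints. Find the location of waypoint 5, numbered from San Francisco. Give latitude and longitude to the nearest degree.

≈ lat -23°, lon 167°

Convert each endpoint to a unit vector on the sphere (x = cos φ cos λ, y = cos φ sin λ, z = sin φ).
The central angle between the endpoints is δ = arccos(p₁·p₂) ≈ 1.876 rad (107.5°).
Interpolate at f = 5/6 with slerp weights a = sin((1−f)δ)/sin δ ≈ 0.323, b = sin(fδ)/sin δ ≈ 1.048.
p = a·p₁ + b·p₂ ≈ (-0.899, 0.204, -0.387); φ = arcsin(p_z) ≈ -22.77°, λ = atan2(p_y, p_x) ≈ 167.21°.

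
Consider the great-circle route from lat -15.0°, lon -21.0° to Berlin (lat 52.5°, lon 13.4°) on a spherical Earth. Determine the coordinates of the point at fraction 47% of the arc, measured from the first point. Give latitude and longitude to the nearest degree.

≈ lat 17°, lon -9°

Convert each endpoint to a unit vector on the sphere (x = cos φ cos λ, y = cos φ sin λ, z = sin φ).
The central angle between the endpoints is δ = arccos(p₁·p₂) ≈ 1.287 rad (73.7°).
Interpolate at f = 0.47 with slerp weights a = sin((1−f)δ)/sin δ ≈ 0.657, b = sin(fδ)/sin δ ≈ 0.592.
p = a·p₁ + b·p₂ ≈ (0.943, -0.144, 0.300); φ = arcsin(p_z) ≈ 17.46°, λ = atan2(p_y, p_x) ≈ -8.67°.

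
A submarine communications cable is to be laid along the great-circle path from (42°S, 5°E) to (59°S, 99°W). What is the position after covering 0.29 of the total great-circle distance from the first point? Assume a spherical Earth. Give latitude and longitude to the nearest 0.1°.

Convert each endpoint to a unit vector on the sphere (x = cos φ cos λ, y = cos φ sin λ, z = sin φ).
The central angle between the endpoints is δ = arccos(p₁·p₂) ≈ 1.069 rad (61.3°).
Interpolate at f = 0.29 with slerp weights a = sin((1−f)δ)/sin δ ≈ 0.785, b = sin(fδ)/sin δ ≈ 0.348.
p = a·p₁ + b·p₂ ≈ (0.553, -0.126, -0.824); φ = arcsin(p_z) ≈ -55.44°, λ = atan2(p_y, p_x) ≈ -12.85°.

≈ (55.4°S, 12.9°W)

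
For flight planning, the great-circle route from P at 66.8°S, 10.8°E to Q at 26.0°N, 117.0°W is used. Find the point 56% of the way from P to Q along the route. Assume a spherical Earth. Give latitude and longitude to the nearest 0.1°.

≈ 26.5°S, 95.3°W

From cos δ = sin φ₁ sin φ₂ + cos φ₁ cos φ₂ cos Δλ, the central angle is δ ≈ 2.239 rad (128.3°).
Interpolate at f = 0.56 with slerp weights a = sin((1−f)δ)/sin δ ≈ 1.062, b = sin(fδ)/sin δ ≈ 1.211.
p = a·p₁ + b·p₂ ≈ (-0.083, -0.891, -0.445); φ = arcsin(p_z) ≈ -26.45°, λ = atan2(p_y, p_x) ≈ -95.33°.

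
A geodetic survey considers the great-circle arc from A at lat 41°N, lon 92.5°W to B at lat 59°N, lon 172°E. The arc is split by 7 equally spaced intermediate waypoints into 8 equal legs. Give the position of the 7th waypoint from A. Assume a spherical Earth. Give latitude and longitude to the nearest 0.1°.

Convert each endpoint to a unit vector on the sphere (x = cos φ cos λ, y = cos φ sin λ, z = sin φ).
The central angle between the endpoints is δ = arccos(p₁·p₂) ≈ 1.018 rad (58.3°).
Interpolate at f = 7/8 with slerp weights a = sin((1−f)δ)/sin δ ≈ 0.149, b = sin(fδ)/sin δ ≈ 0.914.
p = a·p₁ + b·p₂ ≈ (-0.471, -0.047, 0.881); φ = arcsin(p_z) ≈ 61.76°, λ = atan2(p_y, p_x) ≈ -174.31°.

≈ lat 61.8°N, lon 174.3°W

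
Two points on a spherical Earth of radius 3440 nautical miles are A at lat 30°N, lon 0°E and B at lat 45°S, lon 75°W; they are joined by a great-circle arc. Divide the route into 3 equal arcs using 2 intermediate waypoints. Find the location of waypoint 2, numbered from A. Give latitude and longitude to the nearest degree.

≈ lat 23°S, lon 44°W

The haversine formula gives a central angle δ ≈ 1.767 rad (101.2°) between the endpoints.
Interpolate at f = 2/3 with slerp weights a = sin((1−f)δ)/sin δ ≈ 0.566, b = sin(fδ)/sin δ ≈ 0.942.
p = a·p₁ + b·p₂ ≈ (0.663, -0.643, -0.383); φ = arcsin(p_z) ≈ -22.51°, λ = atan2(p_y, p_x) ≈ -44.14°.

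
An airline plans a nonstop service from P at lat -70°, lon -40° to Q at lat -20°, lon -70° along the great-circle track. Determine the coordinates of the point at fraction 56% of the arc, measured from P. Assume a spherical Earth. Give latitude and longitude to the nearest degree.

Write both endpoints as unit vectors p₁, p₂ with components (cos φ cos λ, cos φ sin λ, sin φ).
The central angle between the endpoints is δ = arccos(p₁·p₂) ≈ 0.928 rad (53.1°).
Interpolate at f = 0.56 with slerp weights a = sin((1−f)δ)/sin δ ≈ 0.496, b = sin(fδ)/sin δ ≈ 0.620.
p = a·p₁ + b·p₂ ≈ (0.329, -0.657, -0.678); φ = arcsin(p_z) ≈ -42.71°, λ = atan2(p_y, p_x) ≈ -63.37°.

≈ lat -43°, lon -63°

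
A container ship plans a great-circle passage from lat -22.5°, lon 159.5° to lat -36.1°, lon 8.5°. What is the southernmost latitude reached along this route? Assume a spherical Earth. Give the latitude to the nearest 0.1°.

The great circle lies in the plane with unit normal n̂ = (p₁ × p₂)/|p₁ × p₂|.
Here n̂_z ≈ -0.400; the vertex latitude is φ_max = arccos|n̂_z| ≈ 66.4°.
Check via Clairaut: cos φ_max = |cos φ₁| · sin C = cos(22.5°)·sin(154.3°) ≈ 0.400, again giving ≈ 66.4°.

≈ -66.4°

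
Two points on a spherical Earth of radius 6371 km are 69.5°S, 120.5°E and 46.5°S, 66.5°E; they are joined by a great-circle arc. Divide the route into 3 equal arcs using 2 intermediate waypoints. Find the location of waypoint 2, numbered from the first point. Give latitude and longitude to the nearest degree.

≈ 56°S, 77°E

Write both endpoints as unit vectors p₁, p₂ with components (cos φ cos λ, cos φ sin λ, sin φ).
The central angle between the endpoints is δ = arccos(p₁·p₂) ≈ 0.607 rad (34.8°).
Interpolate at f = 2/3 with slerp weights a = sin((1−f)δ)/sin δ ≈ 0.352, b = sin(fδ)/sin δ ≈ 0.690.
p = a·p₁ + b·p₂ ≈ (0.127, 0.542, -0.831); φ = arcsin(p_z) ≈ -56.17°, λ = atan2(p_y, p_x) ≈ 76.83°.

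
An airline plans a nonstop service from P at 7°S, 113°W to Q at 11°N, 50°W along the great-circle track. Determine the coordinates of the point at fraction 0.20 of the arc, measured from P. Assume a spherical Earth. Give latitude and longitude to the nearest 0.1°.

≈ 3.4°S, 100.4°W

Write both endpoints as unit vectors p₁, p₂ with components (cos φ cos λ, cos φ sin λ, sin φ).
The central angle between the endpoints is δ = arccos(p₁·p₂) ≈ 1.138 rad (65.2°).
Interpolate at f = 0.20 with slerp weights a = sin((1−f)δ)/sin δ ≈ 0.870, b = sin(fδ)/sin δ ≈ 0.249.
p = a·p₁ + b·p₂ ≈ (-0.181, -0.982, -0.059); φ = arcsin(p_z) ≈ -3.36°, λ = atan2(p_y, p_x) ≈ -100.42°.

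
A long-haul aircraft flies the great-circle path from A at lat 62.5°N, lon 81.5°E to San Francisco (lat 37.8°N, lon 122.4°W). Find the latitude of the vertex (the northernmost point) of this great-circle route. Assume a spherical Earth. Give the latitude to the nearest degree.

The great circle lies in the plane with unit normal n̂ = (p₁ × p₂)/|p₁ × p₂|.
Here n̂_z ≈ +0.151; the vertex latitude is φ_max = arccos|n̂_z| ≈ 81.3°.

≈ 81°N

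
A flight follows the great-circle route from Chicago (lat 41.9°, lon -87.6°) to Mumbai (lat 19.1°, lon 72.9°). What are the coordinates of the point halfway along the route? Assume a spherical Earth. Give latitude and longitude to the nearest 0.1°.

≈ lat 70.7°, lon 27.3°

From cos δ = sin φ₁ sin φ₂ + cos φ₁ cos φ₂ cos Δλ, the central angle is δ ≈ 2.031 rad (116.4°).
Interpolate at f = 1/2 with slerp weights a = sin((1−f)δ)/sin δ ≈ 0.949, b = sin(fδ)/sin δ ≈ 0.949.
p = a·p₁ + b·p₂ ≈ (0.293, 0.151, 0.944); φ = arcsin(p_z) ≈ 70.74°, λ = atan2(p_y, p_x) ≈ 27.30°.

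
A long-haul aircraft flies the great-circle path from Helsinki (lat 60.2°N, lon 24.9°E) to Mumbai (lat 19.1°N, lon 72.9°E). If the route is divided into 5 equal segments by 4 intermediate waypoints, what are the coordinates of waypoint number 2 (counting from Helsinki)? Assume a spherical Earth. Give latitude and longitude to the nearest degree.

Write both endpoints as unit vectors p₁, p₂ with components (cos φ cos λ, cos φ sin λ, sin φ).
The central angle between the endpoints is δ = arccos(p₁·p₂) ≈ 0.930 rad (53.3°).
Interpolate at f = 2/5 with slerp weights a = sin((1−f)δ)/sin δ ≈ 0.660, b = sin(fδ)/sin δ ≈ 0.453.
p = a·p₁ + b·p₂ ≈ (0.424, 0.548, 0.721); φ = arcsin(p_z) ≈ 46.18°, λ = atan2(p_y, p_x) ≈ 52.27°.

≈ lat 46°N, lon 52°E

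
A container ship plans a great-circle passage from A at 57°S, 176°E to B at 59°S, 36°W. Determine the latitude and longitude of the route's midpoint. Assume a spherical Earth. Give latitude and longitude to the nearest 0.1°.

Convert each endpoint to a unit vector on the sphere (x = cos φ cos λ, y = cos φ sin λ, z = sin φ).
The central angle between the endpoints is δ = arccos(p₁·p₂) ≈ 1.069 rad (61.2°).
Interpolate at f = 1/2 with slerp weights a = sin((1−f)δ)/sin δ ≈ 0.581, b = sin(fδ)/sin δ ≈ 0.581.
p = a·p₁ + b·p₂ ≈ (-0.074, -0.154, -0.985); φ = arcsin(p_z) ≈ -80.18°, λ = atan2(p_y, p_x) ≈ -115.56°.

≈ 80.2°S, 115.6°W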